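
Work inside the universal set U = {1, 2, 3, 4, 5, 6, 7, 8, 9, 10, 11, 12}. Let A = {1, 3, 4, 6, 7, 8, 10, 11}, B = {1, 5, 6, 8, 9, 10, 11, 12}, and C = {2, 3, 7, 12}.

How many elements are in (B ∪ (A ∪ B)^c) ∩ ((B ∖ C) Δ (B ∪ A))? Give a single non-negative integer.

A ∪ B = {1, 3, 4, 5, 6, 7, 8, 9, 10, 11, 12}
(A ∪ B)^c = {2}
B ∪ (A ∪ B)^c = {1, 2, 5, 6, 8, 9, 10, 11, 12}
B ∖ C = {1, 5, 6, 8, 9, 10, 11}
B ∪ A = {1, 3, 4, 5, 6, 7, 8, 9, 10, 11, 12}
(B ∖ C) Δ (B ∪ A) = {3, 4, 7, 12}
(B ∪ (A ∪ B)^c) ∩ ((B ∖ C) Δ (B ∪ A)) = {12}
|(B ∪ (A ∪ B)^c) ∩ ((B ∖ C) Δ (B ∪ A))| = 1

1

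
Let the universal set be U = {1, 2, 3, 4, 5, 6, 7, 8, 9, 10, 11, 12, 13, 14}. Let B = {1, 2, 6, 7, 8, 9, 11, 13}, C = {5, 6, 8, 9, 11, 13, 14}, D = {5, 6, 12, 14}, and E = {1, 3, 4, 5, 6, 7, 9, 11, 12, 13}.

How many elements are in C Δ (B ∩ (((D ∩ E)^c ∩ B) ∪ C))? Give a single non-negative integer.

D ∩ E = {5, 6, 12}
(D ∩ E)^c = {1, 2, 3, 4, 7, 8, 9, 10, 11, 13, 14}
(D ∩ E)^c ∩ B = {1, 2, 7, 8, 9, 11, 13}
((D ∩ E)^c ∩ B) ∪ C = {1, 2, 5, 6, 7, 8, 9, 11, 13, 14}
B ∩ (((D ∩ E)^c ∩ B) ∪ C) = {1, 2, 6, 7, 8, 9, 11, 13}
C Δ (B ∩ (((D ∩ E)^c ∩ B) ∪ C)) = {1, 2, 5, 7, 14}
|C Δ (B ∩ (((D ∩ E)^c ∩ B) ∪ C))| = 5

5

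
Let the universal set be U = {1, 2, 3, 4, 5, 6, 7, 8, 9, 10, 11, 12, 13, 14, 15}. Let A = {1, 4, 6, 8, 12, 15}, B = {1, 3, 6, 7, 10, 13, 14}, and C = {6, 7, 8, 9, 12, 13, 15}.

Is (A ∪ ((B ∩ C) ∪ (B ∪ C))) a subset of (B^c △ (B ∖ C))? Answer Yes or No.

No

B ∩ C = {6, 7, 13}
B ∪ C = {1, 3, 6, 7, 8, 9, 10, 12, 13, 14, 15}
(B ∩ C) ∪ (B ∪ C) = {1, 3, 6, 7, 8, 9, 10, 12, 13, 14, 15}
A ∪ ((B ∩ C) ∪ (B ∪ C)) = {1, 3, 4, 6, 7, 8, 9, 10, 12, 13, 14, 15}
B^c = {2, 4, 5, 8, 9, 11, 12, 15}
B ∖ C = {1, 3, 10, 14}
B^c △ (B ∖ C) = {1, 2, 3, 4, 5, 8, 9, 10, 11, 12, 14, 15}
6 ∈ A ∪ ((B ∩ C) ∪ (B ∪ C)) but 6 ∉ B^c △ (B ∖ C), so the inclusion fails.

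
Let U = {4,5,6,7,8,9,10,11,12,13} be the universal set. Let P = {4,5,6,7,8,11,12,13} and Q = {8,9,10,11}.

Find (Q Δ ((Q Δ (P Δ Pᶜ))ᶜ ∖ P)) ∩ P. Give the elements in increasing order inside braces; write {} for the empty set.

{8,11}

Pᶜ = {9,10}
P Δ Pᶜ = {4,5,6,7,8,9,10,11,12,13}
Q Δ (P Δ Pᶜ) = {4,5,6,7,12,13}
(Q Δ (P Δ Pᶜ))ᶜ = {8,9,10,11}
(Q Δ (P Δ Pᶜ))ᶜ ∖ P = {9,10}
Q Δ ((Q Δ (P Δ Pᶜ))ᶜ ∖ P) = {8,11}
(Q Δ ((Q Δ (P Δ Pᶜ))ᶜ ∖ P)) ∩ P = {8,11}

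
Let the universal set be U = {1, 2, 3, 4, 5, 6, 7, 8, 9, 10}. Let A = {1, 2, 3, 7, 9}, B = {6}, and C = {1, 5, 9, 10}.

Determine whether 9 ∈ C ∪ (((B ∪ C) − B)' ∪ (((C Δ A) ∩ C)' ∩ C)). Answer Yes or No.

Yes

9 ∉ B and 9 ∈ C, so 9 ∈ B ∪ C
9 ∈ (B ∪ C) and 9 ∉ B, so 9 ∈ (B ∪ C) − B
9 ∉ ((B ∪ C) − B)' since 9 ∈ ((B ∪ C) − B)
9 ∈ C and 9 ∈ A, so 9 ∉ C Δ A
9 ∉ (C Δ A) and 9 ∈ C, so 9 ∉ (C Δ A) ∩ C
9 ∈ ((C Δ A) ∩ C)' since 9 ∉ ((C Δ A) ∩ C)
9 ∈ ((C Δ A) ∩ C)' and 9 ∈ C, so 9 ∈ ((C Δ A) ∩ C)' ∩ C
9 ∉ ((B ∪ C) − B)' and 9 ∈ (((C Δ A) ∩ C)' ∩ C), so 9 ∈ ((B ∪ C) − B)' ∪ (((C Δ A) ∩ C)' ∩ C)
9 ∈ C and 9 ∈ (((B ∪ C) − B)' ∪ (((C Δ A) ∩ C)' ∩ C)), so 9 ∈ C ∪ (((B ∪ C) − B)' ∪ (((C Δ A) ∩ C)' ∩ C))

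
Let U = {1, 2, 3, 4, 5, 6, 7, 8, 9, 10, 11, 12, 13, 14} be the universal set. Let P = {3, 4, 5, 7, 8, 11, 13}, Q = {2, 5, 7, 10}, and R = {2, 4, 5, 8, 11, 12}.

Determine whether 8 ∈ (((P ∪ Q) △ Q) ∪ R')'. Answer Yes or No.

8 ∈ P and 8 ∉ Q, so 8 ∈ P ∪ Q
8 ∈ (P ∪ Q) and 8 ∉ Q, so 8 ∈ (P ∪ Q) △ Q
8 ∈ R, so 8 ∉ R'
8 ∈ ((P ∪ Q) △ Q) and 8 ∉ R', so 8 ∈ ((P ∪ Q) △ Q) ∪ R'
8 ∉ (((P ∪ Q) △ Q) ∪ R')' since 8 ∈ (((P ∪ Q) △ Q) ∪ R')

No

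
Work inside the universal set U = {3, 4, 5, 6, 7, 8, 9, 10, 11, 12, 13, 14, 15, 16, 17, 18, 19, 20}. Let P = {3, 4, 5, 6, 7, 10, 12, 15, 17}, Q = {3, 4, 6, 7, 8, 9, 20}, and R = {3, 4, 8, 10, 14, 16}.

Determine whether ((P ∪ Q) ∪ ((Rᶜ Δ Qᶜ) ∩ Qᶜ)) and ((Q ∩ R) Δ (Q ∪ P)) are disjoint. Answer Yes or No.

No

P ∪ Q = {3, 4, 5, 6, 7, 8, 9, 10, 12, 15, 17, 20}
Rᶜ = {5, 6, 7, 9, 11, 12, 13, 15, 17, 18, 19, 20}
Qᶜ = {5, 10, 11, 12, 13, 14, 15, 16, 17, 18, 19}
Rᶜ Δ Qᶜ = {6, 7, 9, 10, 14, 16, 20}
(Rᶜ Δ Qᶜ) ∩ Qᶜ = {10, 14, 16}
(P ∪ Q) ∪ ((Rᶜ Δ Qᶜ) ∩ Qᶜ) = {3, 4, 5, 6, 7, 8, 9, 10, 12, 14, 15, 16, 17, 20}
Q ∩ R = {3, 4, 8}
Q ∪ P = {3, 4, 5, 6, 7, 8, 9, 10, 12, 15, 17, 20}
(Q ∩ R) Δ (Q ∪ P) = {5, 6, 7, 9, 10, 12, 15, 17, 20}
5 lies in both, so they are not disjoint.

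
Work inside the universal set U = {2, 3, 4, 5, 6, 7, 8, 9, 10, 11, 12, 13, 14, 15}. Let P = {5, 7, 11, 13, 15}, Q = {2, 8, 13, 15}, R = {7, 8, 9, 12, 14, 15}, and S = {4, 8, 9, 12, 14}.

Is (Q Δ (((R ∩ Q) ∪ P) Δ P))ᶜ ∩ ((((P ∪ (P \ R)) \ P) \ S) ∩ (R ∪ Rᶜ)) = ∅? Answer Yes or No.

Yes

R ∩ Q = {8, 15}
(R ∩ Q) ∪ P = {5, 7, 8, 11, 13, 15}
((R ∩ Q) ∪ P) Δ P = {8}
Q Δ (((R ∩ Q) ∪ P) Δ P) = {2, 13, 15}
(Q Δ (((R ∩ Q) ∪ P) Δ P))ᶜ = {3, 4, 5, 6, 7, 8, 9, 10, 11, 12, 14}
P \ R = {5, 11, 13}
P ∪ (P \ R) = {5, 7, 11, 13, 15}
(P ∪ (P \ R)) \ P = {}
((P ∪ (P \ R)) \ P) \ S = {}
Rᶜ = {2, 3, 4, 5, 6, 10, 11, 13}
R ∪ Rᶜ = {2, 3, 4, 5, 6, 7, 8, 9, 10, 11, 12, 13, 14, 15}
(((P ∪ (P \ R)) \ P) \ S) ∩ (R ∪ Rᶜ) = {}
{3, 4, 5, 6, 7, 8, 9, 10, 11, 12, 14} and {} share no elements.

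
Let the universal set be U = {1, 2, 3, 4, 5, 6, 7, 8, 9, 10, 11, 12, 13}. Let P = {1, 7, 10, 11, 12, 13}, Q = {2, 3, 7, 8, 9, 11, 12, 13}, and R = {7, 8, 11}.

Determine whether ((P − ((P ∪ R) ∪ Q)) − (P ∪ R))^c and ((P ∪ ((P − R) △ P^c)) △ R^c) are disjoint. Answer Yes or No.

P ∪ R = {1, 7, 8, 10, 11, 12, 13}
(P ∪ R) ∪ Q = {1, 2, 3, 7, 8, 9, 10, 11, 12, 13}
P − ((P ∪ R) ∪ Q) = {}
(P − ((P ∪ R) ∪ Q)) − (P ∪ R) = {}
((P − ((P ∪ R) ∪ Q)) − (P ∪ R))^c = {1, 2, 3, 4, 5, 6, 7, 8, 9, 10, 11, 12, 13}
P − R = {1, 10, 12, 13}
P^c = {2, 3, 4, 5, 6, 8, 9}
(P − R) △ P^c = {1, 2, 3, 4, 5, 6, 8, 9, 10, 12, 13}
P ∪ ((P − R) △ P^c) = {1, 2, 3, 4, 5, 6, 7, 8, 9, 10, 11, 12, 13}
R^c = {1, 2, 3, 4, 5, 6, 9, 10, 12, 13}
(P ∪ ((P − R) △ P^c)) △ R^c = {7, 8, 11}
7 lies in both, so they are not disjoint.

No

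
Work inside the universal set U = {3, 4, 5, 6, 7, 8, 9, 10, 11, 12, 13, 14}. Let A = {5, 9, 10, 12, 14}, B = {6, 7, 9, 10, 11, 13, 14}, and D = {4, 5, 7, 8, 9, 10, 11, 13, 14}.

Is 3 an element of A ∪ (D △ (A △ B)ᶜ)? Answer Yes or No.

Yes

3 ∉ A and 3 ∉ B, so 3 ∉ A △ B
3 ∈ (A △ B)ᶜ since 3 ∉ (A △ B)
3 ∉ D and 3 ∈ (A △ B)ᶜ, so 3 ∈ D △ (A △ B)ᶜ
3 ∉ A and 3 ∈ (D △ (A △ B)ᶜ), so 3 ∈ A ∪ (D △ (A △ B)ᶜ)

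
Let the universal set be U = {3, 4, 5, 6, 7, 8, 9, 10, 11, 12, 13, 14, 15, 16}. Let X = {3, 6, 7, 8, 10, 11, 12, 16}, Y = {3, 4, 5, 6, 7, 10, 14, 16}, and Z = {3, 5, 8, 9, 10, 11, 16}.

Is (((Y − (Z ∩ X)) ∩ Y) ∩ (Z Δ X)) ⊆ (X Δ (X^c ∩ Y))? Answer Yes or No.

Yes

Z ∩ X = {3, 8, 10, 11, 16}
Y − (Z ∩ X) = {4, 5, 6, 7, 14}
(Y − (Z ∩ X)) ∩ Y = {4, 5, 6, 7, 14}
Z Δ X = {5, 6, 7, 9, 12}
((Y − (Z ∩ X)) ∩ Y) ∩ (Z Δ X) = {5, 6, 7}
X^c = {4, 5, 9, 13, 14, 15}
X^c ∩ Y = {4, 5, 14}
X Δ (X^c ∩ Y) = {3, 4, 5, 6, 7, 8, 10, 11, 12, 14, 16}
Every element of {5, 6, 7} is in {3, 4, 5, 6, 7, 8, 10, 11, 12, 14, 16}, so ((Y − (Z ∩ X)) ∩ Y) ∩ (Z Δ X) ⊆ X Δ (X^c ∩ Y).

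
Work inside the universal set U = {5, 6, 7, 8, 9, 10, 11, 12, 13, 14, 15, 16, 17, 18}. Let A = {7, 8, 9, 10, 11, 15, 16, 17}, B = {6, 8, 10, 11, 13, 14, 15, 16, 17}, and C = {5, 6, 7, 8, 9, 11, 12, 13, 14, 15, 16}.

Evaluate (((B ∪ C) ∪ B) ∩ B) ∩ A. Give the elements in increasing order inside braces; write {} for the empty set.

{8, 10, 11, 15, 16, 17}

B ∪ C = {5, 6, 7, 8, 9, 10, 11, 12, 13, 14, 15, 16, 17}
(B ∪ C) ∪ B = {5, 6, 7, 8, 9, 10, 11, 12, 13, 14, 15, 16, 17}
((B ∪ C) ∪ B) ∩ B = {6, 8, 10, 11, 13, 14, 15, 16, 17}
(((B ∪ C) ∪ B) ∩ B) ∩ A = {8, 10, 11, 15, 16, 17}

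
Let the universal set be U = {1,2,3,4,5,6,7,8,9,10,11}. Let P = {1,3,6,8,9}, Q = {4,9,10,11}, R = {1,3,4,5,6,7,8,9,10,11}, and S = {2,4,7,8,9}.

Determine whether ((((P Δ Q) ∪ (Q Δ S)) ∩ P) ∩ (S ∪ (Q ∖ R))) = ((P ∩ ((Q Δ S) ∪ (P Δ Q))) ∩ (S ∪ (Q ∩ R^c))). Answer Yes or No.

Yes

P Δ Q = {1,3,4,6,8,10,11}
Q Δ S = {2,7,8,10,11}
(P Δ Q) ∪ (Q Δ S) = {1,2,3,4,6,7,8,10,11}
((P Δ Q) ∪ (Q Δ S)) ∩ P = {1,3,6,8}
Q ∖ R = {}
S ∪ (Q ∖ R) = {2,4,7,8,9}
(((P Δ Q) ∪ (Q Δ S)) ∩ P) ∩ (S ∪ (Q ∖ R)) = {8}
(Q Δ S) ∪ (P Δ Q) = {1,2,3,4,6,7,8,10,11}
P ∩ ((Q Δ S) ∪ (P Δ Q)) = {1,3,6,8}
R^c = {2}
Q ∩ R^c = {}
S ∪ (Q ∩ R^c) = {2,4,7,8,9}
(P ∩ ((Q Δ S) ∪ (P Δ Q))) ∩ (S ∪ (Q ∩ R^c)) = {8}
Both equal {8}, so (((P Δ Q) ∪ (Q Δ S)) ∩ P) ∩ (S ∪ (Q ∖ R)) = (P ∩ ((Q Δ S) ∪ (P Δ Q))) ∩ (S ∪ (Q ∩ R^c)).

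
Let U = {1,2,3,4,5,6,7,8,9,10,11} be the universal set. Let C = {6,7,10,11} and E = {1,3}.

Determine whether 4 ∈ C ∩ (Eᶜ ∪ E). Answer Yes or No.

No

4 ∉ E, so 4 ∈ Eᶜ
4 ∈ Eᶜ and 4 ∉ E, so 4 ∈ Eᶜ ∪ E
4 ∉ C and 4 ∈ (Eᶜ ∪ E), so 4 ∉ C ∩ (Eᶜ ∪ E)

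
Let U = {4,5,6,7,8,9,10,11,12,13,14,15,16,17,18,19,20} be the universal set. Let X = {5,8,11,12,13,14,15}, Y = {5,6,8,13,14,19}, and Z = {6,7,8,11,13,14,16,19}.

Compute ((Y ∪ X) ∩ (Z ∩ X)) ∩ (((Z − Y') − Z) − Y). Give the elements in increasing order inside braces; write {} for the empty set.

{}

Y ∪ X = {5,6,8,11,12,13,14,15,19}
Z ∩ X = {8,11,13,14}
(Y ∪ X) ∩ (Z ∩ X) = {8,11,13,14}
Y' = {4,7,9,10,11,12,15,16,17,18,20}
Z − Y' = {6,8,13,14,19}
(Z − Y') − Z = {}
((Z − Y') − Z) − Y = {}
((Y ∪ X) ∩ (Z ∩ X)) ∩ (((Z − Y') − Z) − Y) = {}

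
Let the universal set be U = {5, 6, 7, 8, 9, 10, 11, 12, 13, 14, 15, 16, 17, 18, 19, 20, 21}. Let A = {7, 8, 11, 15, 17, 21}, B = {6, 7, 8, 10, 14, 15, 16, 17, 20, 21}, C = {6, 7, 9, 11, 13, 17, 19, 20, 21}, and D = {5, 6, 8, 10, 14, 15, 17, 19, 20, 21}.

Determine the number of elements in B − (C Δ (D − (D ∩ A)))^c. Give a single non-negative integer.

5

D ∩ A = {8, 15, 17, 21}
D − (D ∩ A) = {5, 6, 10, 14, 19, 20}
C Δ (D − (D ∩ A)) = {5, 7, 9, 10, 11, 13, 14, 17, 21}
(C Δ (D − (D ∩ A)))^c = {6, 8, 12, 15, 16, 18, 19, 20}
B − (C Δ (D − (D ∩ A)))^c = {7, 10, 14, 17, 21}
|B − (C Δ (D − (D ∩ A)))^c| = 5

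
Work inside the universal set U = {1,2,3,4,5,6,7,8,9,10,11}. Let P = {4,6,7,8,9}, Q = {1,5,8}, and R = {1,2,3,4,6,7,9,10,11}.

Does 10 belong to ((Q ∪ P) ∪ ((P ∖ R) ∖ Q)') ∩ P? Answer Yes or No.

10 ∉ Q and 10 ∉ P, so 10 ∉ Q ∪ P
10 ∉ P and 10 ∈ R, so 10 ∉ P ∖ R
10 ∉ (P ∖ R) and 10 ∉ Q, so 10 ∉ (P ∖ R) ∖ Q
10 ∈ ((P ∖ R) ∖ Q)' since 10 ∉ ((P ∖ R) ∖ Q)
10 ∉ (Q ∪ P) and 10 ∈ ((P ∖ R) ∖ Q)', so 10 ∈ (Q ∪ P) ∪ ((P ∖ R) ∖ Q)'
10 ∈ ((Q ∪ P) ∪ ((P ∖ R) ∖ Q)') and 10 ∉ P, so 10 ∉ ((Q ∪ P) ∪ ((P ∖ R) ∖ Q)') ∩ P

No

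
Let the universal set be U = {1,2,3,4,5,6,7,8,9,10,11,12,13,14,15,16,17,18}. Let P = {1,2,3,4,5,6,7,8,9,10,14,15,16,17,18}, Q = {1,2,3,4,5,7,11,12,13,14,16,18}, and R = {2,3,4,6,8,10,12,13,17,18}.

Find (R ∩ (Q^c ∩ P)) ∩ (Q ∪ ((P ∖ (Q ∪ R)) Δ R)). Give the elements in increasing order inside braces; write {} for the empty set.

Q^c = {6,8,9,10,15,17}
Q^c ∩ P = {6,8,9,10,15,17}
R ∩ (Q^c ∩ P) = {6,8,10,17}
Q ∪ R = {1,2,3,4,5,6,7,8,10,11,12,13,14,16,17,18}
P ∖ (Q ∪ R) = {9,15}
(P ∖ (Q ∪ R)) Δ R = {2,3,4,6,8,9,10,12,13,15,17,18}
Q ∪ ((P ∖ (Q ∪ R)) Δ R) = {1,2,3,4,5,6,7,8,9,10,11,12,13,14,15,16,17,18}
(R ∩ (Q^c ∩ P)) ∩ (Q ∪ ((P ∖ (Q ∪ R)) Δ R)) = {6,8,10,17}

{6,8,10,17}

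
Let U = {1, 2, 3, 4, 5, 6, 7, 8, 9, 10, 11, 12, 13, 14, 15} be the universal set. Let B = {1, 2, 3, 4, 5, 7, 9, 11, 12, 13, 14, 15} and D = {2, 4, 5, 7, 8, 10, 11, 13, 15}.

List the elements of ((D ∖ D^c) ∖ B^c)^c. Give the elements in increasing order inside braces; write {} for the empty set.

D^c = {1, 3, 6, 9, 12, 14}
D ∖ D^c = {2, 4, 5, 7, 8, 10, 11, 13, 15}
B^c = {6, 8, 10}
(D ∖ D^c) ∖ B^c = {2, 4, 5, 7, 11, 13, 15}
((D ∖ D^c) ∖ B^c)^c = {1, 3, 6, 8, 9, 10, 12, 14}

{1, 3, 6, 8, 9, 10, 12, 14}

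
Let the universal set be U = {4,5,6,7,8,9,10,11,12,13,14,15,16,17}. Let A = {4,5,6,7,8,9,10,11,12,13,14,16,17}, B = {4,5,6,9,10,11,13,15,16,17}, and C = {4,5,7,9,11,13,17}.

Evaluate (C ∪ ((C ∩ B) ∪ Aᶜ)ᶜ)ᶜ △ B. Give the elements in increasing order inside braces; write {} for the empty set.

C ∩ B = {4,5,9,11,13,17}
Aᶜ = {15}
(C ∩ B) ∪ Aᶜ = {4,5,9,11,13,15,17}
((C ∩ B) ∪ Aᶜ)ᶜ = {6,7,8,10,12,14,16}
C ∪ ((C ∩ B) ∪ Aᶜ)ᶜ = {4,5,6,7,8,9,10,11,12,13,14,16,17}
(C ∪ ((C ∩ B) ∪ Aᶜ)ᶜ)ᶜ = {15}
(C ∪ ((C ∩ B) ∪ Aᶜ)ᶜ)ᶜ △ B = {4,5,6,9,10,11,13,16,17}

{4,5,6,9,10,11,13,16,17}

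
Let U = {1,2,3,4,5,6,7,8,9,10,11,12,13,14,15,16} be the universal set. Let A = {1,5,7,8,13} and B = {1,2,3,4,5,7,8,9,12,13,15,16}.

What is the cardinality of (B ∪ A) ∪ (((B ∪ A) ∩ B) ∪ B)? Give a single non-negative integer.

12

B ∪ A = {1,2,3,4,5,7,8,9,12,13,15,16}
(B ∪ A) ∩ B = {1,2,3,4,5,7,8,9,12,13,15,16}
((B ∪ A) ∩ B) ∪ B = {1,2,3,4,5,7,8,9,12,13,15,16}
(B ∪ A) ∪ (((B ∪ A) ∩ B) ∪ B) = {1,2,3,4,5,7,8,9,12,13,15,16}
|(B ∪ A) ∪ (((B ∪ A) ∩ B) ∪ B)| = 12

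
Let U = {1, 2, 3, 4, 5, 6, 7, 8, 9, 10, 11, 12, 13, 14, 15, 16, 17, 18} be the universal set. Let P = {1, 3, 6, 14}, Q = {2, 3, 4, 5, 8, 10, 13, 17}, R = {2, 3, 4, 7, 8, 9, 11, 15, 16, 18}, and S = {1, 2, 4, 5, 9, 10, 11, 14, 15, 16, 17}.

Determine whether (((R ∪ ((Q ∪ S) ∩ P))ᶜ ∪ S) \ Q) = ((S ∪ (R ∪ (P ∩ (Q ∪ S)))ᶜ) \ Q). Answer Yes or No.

Q ∪ S = {1, 2, 3, 4, 5, 8, 9, 10, 11, 13, 14, 15, 16, 17}
(Q ∪ S) ∩ P = {1, 3, 14}
R ∪ ((Q ∪ S) ∩ P) = {1, 2, 3, 4, 7, 8, 9, 11, 14, 15, 16, 18}
(R ∪ ((Q ∪ S) ∩ P))ᶜ = {5, 6, 10, 12, 13, 17}
(R ∪ ((Q ∪ S) ∩ P))ᶜ ∪ S = {1, 2, 4, 5, 6, 9, 10, 11, 12, 13, 14, 15, 16, 17}
((R ∪ ((Q ∪ S) ∩ P))ᶜ ∪ S) \ Q = {1, 6, 9, 11, 12, 14, 15, 16}
P ∩ (Q ∪ S) = {1, 3, 14}
R ∪ (P ∩ (Q ∪ S)) = {1, 2, 3, 4, 7, 8, 9, 11, 14, 15, 16, 18}
(R ∪ (P ∩ (Q ∪ S)))ᶜ = {5, 6, 10, 12, 13, 17}
S ∪ (R ∪ (P ∩ (Q ∪ S)))ᶜ = {1, 2, 4, 5, 6, 9, 10, 11, 12, 13, 14, 15, 16, 17}
(S ∪ (R ∪ (P ∩ (Q ∪ S)))ᶜ) \ Q = {1, 6, 9, 11, 12, 14, 15, 16}
Both equal {1, 6, 9, 11, 12, 14, 15, 16}, so ((R ∪ ((Q ∪ S) ∩ P))ᶜ ∪ S) \ Q = (S ∪ (R ∪ (P ∩ (Q ∪ S)))ᶜ) \ Q.

Yes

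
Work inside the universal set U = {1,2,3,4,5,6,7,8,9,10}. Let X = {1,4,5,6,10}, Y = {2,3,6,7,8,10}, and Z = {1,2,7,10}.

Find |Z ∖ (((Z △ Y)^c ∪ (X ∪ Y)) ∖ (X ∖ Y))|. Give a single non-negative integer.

1

Z △ Y = {1,3,6,8}
(Z △ Y)^c = {2,4,5,7,9,10}
X ∪ Y = {1,2,3,4,5,6,7,8,10}
(Z △ Y)^c ∪ (X ∪ Y) = {1,2,3,4,5,6,7,8,9,10}
X ∖ Y = {1,4,5}
((Z △ Y)^c ∪ (X ∪ Y)) ∖ (X ∖ Y) = {2,3,6,7,8,9,10}
Z ∖ (((Z △ Y)^c ∪ (X ∪ Y)) ∖ (X ∖ Y)) = {1}
|Z ∖ (((Z △ Y)^c ∪ (X ∪ Y)) ∖ (X ∖ Y))| = 1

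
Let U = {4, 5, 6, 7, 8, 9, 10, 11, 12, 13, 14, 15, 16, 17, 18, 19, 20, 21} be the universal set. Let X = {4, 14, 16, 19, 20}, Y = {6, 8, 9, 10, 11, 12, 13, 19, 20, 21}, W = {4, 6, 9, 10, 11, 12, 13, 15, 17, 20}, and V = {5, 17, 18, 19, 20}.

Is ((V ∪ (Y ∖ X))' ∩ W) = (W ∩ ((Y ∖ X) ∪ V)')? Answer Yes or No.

Yes

Y ∖ X = {6, 8, 9, 10, 11, 12, 13, 21}
V ∪ (Y ∖ X) = {5, 6, 8, 9, 10, 11, 12, 13, 17, 18, 19, 20, 21}
(V ∪ (Y ∖ X))' = {4, 7, 14, 15, 16}
(V ∪ (Y ∖ X))' ∩ W = {4, 15}
(Y ∖ X) ∪ V = {5, 6, 8, 9, 10, 11, 12, 13, 17, 18, 19, 20, 21}
((Y ∖ X) ∪ V)' = {4, 7, 14, 15, 16}
W ∩ ((Y ∖ X) ∪ V)' = {4, 15}
Both equal {4, 15}, so (V ∪ (Y ∖ X))' ∩ W = W ∩ ((Y ∖ X) ∪ V)'.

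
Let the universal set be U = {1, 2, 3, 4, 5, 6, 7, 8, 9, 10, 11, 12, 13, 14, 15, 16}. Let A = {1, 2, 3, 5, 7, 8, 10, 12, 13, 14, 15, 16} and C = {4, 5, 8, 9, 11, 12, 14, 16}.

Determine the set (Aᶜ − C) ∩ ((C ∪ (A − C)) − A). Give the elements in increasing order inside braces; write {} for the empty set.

Aᶜ = {4, 6, 9, 11}
Aᶜ − C = {6}
A − C = {1, 2, 3, 7, 10, 13, 15}
C ∪ (A − C) = {1, 2, 3, 4, 5, 7, 8, 9, 10, 11, 12, 13, 14, 15, 16}
(C ∪ (A − C)) − A = {4, 9, 11}
(Aᶜ − C) ∩ ((C ∪ (A − C)) − A) = {}

{}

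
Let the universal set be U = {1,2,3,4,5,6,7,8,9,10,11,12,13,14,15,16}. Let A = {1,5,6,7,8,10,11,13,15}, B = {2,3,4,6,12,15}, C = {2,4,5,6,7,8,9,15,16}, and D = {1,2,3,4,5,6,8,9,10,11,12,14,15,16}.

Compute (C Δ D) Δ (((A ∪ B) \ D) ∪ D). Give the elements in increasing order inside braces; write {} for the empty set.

C Δ D = {1,3,7,10,11,12,14}
A ∪ B = {1,2,3,4,5,6,7,8,10,11,12,13,15}
(A ∪ B) \ D = {7,13}
((A ∪ B) \ D) ∪ D = {1,2,3,4,5,6,7,8,9,10,11,12,13,14,15,16}
(C Δ D) Δ (((A ∪ B) \ D) ∪ D) = {2,4,5,6,8,9,13,15,16}

{2,4,5,6,8,9,13,15,16}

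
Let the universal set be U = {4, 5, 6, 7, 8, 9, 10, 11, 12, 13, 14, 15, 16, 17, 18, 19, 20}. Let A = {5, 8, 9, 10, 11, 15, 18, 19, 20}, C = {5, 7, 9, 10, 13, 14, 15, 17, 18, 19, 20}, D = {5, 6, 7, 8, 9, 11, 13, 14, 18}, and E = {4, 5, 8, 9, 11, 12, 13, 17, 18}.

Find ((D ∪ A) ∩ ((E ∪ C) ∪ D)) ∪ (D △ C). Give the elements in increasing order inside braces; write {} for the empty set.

D ∪ A = {5, 6, 7, 8, 9, 10, 11, 13, 14, 15, 18, 19, 20}
E ∪ C = {4, 5, 7, 8, 9, 10, 11, 12, 13, 14, 15, 17, 18, 19, 20}
(E ∪ C) ∪ D = {4, 5, 6, 7, 8, 9, 10, 11, 12, 13, 14, 15, 17, 18, 19, 20}
(D ∪ A) ∩ ((E ∪ C) ∪ D) = {5, 6, 7, 8, 9, 10, 11, 13, 14, 15, 18, 19, 20}
D △ C = {6, 8, 10, 11, 15, 17, 19, 20}
((D ∪ A) ∩ ((E ∪ C) ∪ D)) ∪ (D △ C) = {5, 6, 7, 8, 9, 10, 11, 13, 14, 15, 17, 18, 19, 20}

{5, 6, 7, 8, 9, 10, 11, 13, 14, 15, 17, 18, 19, 20}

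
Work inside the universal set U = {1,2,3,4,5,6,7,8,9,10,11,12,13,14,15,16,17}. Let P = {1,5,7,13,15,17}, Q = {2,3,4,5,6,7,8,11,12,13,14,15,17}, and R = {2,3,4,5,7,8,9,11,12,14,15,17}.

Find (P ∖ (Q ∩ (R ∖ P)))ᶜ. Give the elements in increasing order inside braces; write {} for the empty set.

{2,3,4,6,8,9,10,11,12,14,16}

R ∖ P = {2,3,4,8,9,11,12,14}
Q ∩ (R ∖ P) = {2,3,4,8,11,12,14}
P ∖ (Q ∩ (R ∖ P)) = {1,5,7,13,15,17}
(P ∖ (Q ∩ (R ∖ P)))ᶜ = {2,3,4,6,8,9,10,11,12,14,16}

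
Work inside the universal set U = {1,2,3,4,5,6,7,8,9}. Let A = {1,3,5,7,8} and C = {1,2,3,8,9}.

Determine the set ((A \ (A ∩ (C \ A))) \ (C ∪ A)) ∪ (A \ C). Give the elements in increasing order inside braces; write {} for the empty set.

{5,7}

C \ A = {2,9}
A ∩ (C \ A) = {}
A \ (A ∩ (C \ A)) = {1,3,5,7,8}
C ∪ A = {1,2,3,5,7,8,9}
(A \ (A ∩ (C \ A))) \ (C ∪ A) = {}
A \ C = {5,7}
((A \ (A ∩ (C \ A))) \ (C ∪ A)) ∪ (A \ C) = {5,7}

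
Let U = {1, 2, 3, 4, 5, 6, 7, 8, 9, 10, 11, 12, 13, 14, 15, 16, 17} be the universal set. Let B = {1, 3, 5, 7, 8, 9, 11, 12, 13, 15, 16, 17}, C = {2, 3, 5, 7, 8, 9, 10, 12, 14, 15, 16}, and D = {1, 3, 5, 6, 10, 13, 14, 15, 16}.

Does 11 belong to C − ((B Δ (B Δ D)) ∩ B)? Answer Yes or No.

No

11 ∈ B and 11 ∉ D, so 11 ∈ B Δ D
11 ∈ B and 11 ∈ (B Δ D), so 11 ∉ B Δ (B Δ D)
11 ∉ (B Δ (B Δ D)) and 11 ∈ B, so 11 ∉ (B Δ (B Δ D)) ∩ B
11 ∉ C and 11 ∉ ((B Δ (B Δ D)) ∩ B), so 11 ∉ C − ((B Δ (B Δ D)) ∩ B)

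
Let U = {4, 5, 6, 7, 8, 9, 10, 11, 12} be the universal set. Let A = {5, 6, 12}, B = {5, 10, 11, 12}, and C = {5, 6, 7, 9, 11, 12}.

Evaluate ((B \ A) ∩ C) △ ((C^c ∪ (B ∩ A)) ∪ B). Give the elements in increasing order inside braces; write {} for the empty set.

{4, 5, 8, 10, 12}

B \ A = {10, 11}
(B \ A) ∩ C = {11}
C^c = {4, 8, 10}
B ∩ A = {5, 12}
C^c ∪ (B ∩ A) = {4, 5, 8, 10, 12}
(C^c ∪ (B ∩ A)) ∪ B = {4, 5, 8, 10, 11, 12}
((B \ A) ∩ C) △ ((C^c ∪ (B ∩ A)) ∪ B) = {4, 5, 8, 10, 12}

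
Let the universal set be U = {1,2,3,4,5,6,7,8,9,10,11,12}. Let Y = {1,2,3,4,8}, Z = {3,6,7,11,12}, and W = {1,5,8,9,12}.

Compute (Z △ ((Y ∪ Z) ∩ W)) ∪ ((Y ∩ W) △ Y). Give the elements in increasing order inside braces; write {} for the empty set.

Y ∪ Z = {1,2,3,4,6,7,8,11,12}
(Y ∪ Z) ∩ W = {1,8,12}
Z △ ((Y ∪ Z) ∩ W) = {1,3,6,7,8,11}
Y ∩ W = {1,8}
(Y ∩ W) △ Y = {2,3,4}
(Z △ ((Y ∪ Z) ∩ W)) ∪ ((Y ∩ W) △ Y) = {1,2,3,4,6,7,8,11}

{1,2,3,4,6,7,8,11}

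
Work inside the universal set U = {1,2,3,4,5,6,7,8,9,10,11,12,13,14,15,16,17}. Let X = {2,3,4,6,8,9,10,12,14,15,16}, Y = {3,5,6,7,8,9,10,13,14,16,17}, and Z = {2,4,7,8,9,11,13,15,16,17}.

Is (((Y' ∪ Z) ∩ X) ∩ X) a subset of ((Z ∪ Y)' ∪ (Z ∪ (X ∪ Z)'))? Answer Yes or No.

Yes

Y' = {1,2,4,11,12,15}
Y' ∪ Z = {1,2,4,7,8,9,11,12,13,15,16,17}
(Y' ∪ Z) ∩ X = {2,4,8,9,12,15,16}
((Y' ∪ Z) ∩ X) ∩ X = {2,4,8,9,12,15,16}
Z ∪ Y = {2,3,4,5,6,7,8,9,10,11,13,14,15,16,17}
(Z ∪ Y)' = {1,12}
X ∪ Z = {2,3,4,6,7,8,9,10,11,12,13,14,15,16,17}
(X ∪ Z)' = {1,5}
Z ∪ (X ∪ Z)' = {1,2,4,5,7,8,9,11,13,15,16,17}
(Z ∪ Y)' ∪ (Z ∪ (X ∪ Z)') = {1,2,4,5,7,8,9,11,12,13,15,16,17}
Every element of {2,4,8,9,12,15,16} is in {1,2,4,5,7,8,9,11,12,13,15,16,17}, so ((Y' ∪ Z) ∩ X) ∩ X ⊆ (Z ∪ Y)' ∪ (Z ∪ (X ∪ Z)').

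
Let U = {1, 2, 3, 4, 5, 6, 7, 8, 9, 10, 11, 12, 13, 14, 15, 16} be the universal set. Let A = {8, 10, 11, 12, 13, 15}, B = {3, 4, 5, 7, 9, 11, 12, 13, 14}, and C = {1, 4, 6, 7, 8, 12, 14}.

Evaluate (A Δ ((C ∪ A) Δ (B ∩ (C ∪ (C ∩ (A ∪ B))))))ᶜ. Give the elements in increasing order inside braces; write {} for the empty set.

{2, 3, 4, 5, 7, 8, 9, 10, 11, 13, 14, 15, 16}

C ∪ A = {1, 4, 6, 7, 8, 10, 11, 12, 13, 14, 15}
A ∪ B = {3, 4, 5, 7, 8, 9, 10, 11, 12, 13, 14, 15}
C ∩ (A ∪ B) = {4, 7, 8, 12, 14}
C ∪ (C ∩ (A ∪ B)) = {1, 4, 6, 7, 8, 12, 14}
B ∩ (C ∪ (C ∩ (A ∪ B))) = {4, 7, 12, 14}
(C ∪ A) Δ (B ∩ (C ∪ (C ∩ (A ∪ B)))) = {1, 6, 8, 10, 11, 13, 15}
A Δ ((C ∪ A) Δ (B ∩ (C ∪ (C ∩ (A ∪ B))))) = {1, 6, 12}
(A Δ ((C ∪ A) Δ (B ∩ (C ∪ (C ∩ (A ∪ B))))))ᶜ = {2, 3, 4, 5, 7, 8, 9, 10, 11, 13, 14, 15, 16}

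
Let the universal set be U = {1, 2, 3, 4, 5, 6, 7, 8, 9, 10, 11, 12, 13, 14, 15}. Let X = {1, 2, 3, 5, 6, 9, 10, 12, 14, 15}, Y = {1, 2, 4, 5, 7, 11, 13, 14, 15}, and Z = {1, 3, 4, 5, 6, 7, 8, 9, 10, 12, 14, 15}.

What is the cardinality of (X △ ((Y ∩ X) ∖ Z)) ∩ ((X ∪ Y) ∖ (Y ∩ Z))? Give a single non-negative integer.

5

Y ∩ X = {1, 2, 5, 14, 15}
(Y ∩ X) ∖ Z = {2}
X △ ((Y ∩ X) ∖ Z) = {1, 3, 5, 6, 9, 10, 12, 14, 15}
X ∪ Y = {1, 2, 3, 4, 5, 6, 7, 9, 10, 11, 12, 13, 14, 15}
Y ∩ Z = {1, 4, 5, 7, 14, 15}
(X ∪ Y) ∖ (Y ∩ Z) = {2, 3, 6, 9, 10, 11, 12, 13}
(X △ ((Y ∩ X) ∖ Z)) ∩ ((X ∪ Y) ∖ (Y ∩ Z)) = {3, 6, 9, 10, 12}
|(X △ ((Y ∩ X) ∖ Z)) ∩ ((X ∪ Y) ∖ (Y ∩ Z))| = 5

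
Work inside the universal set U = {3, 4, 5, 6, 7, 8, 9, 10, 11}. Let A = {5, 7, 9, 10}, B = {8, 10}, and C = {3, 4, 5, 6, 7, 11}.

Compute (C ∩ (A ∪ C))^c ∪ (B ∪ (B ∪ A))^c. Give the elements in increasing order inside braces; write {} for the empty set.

A ∪ C = {3, 4, 5, 6, 7, 9, 10, 11}
C ∩ (A ∪ C) = {3, 4, 5, 6, 7, 11}
(C ∩ (A ∪ C))^c = {8, 9, 10}
B ∪ A = {5, 7, 8, 9, 10}
B ∪ (B ∪ A) = {5, 7, 8, 9, 10}
(B ∪ (B ∪ A))^c = {3, 4, 6, 11}
(C ∩ (A ∪ C))^c ∪ (B ∪ (B ∪ A))^c = {3, 4, 6, 8, 9, 10, 11}

{3, 4, 6, 8, 9, 10, 11}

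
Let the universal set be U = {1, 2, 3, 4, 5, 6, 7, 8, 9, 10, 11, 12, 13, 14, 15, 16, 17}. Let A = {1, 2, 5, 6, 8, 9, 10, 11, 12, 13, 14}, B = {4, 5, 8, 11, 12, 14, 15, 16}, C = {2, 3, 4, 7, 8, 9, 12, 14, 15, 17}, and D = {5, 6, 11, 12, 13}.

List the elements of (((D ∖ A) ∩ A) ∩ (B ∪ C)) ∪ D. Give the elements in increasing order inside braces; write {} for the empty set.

D ∖ A = {}
(D ∖ A) ∩ A = {}
B ∪ C = {2, 3, 4, 5, 7, 8, 9, 11, 12, 14, 15, 16, 17}
((D ∖ A) ∩ A) ∩ (B ∪ C) = {}
(((D ∖ A) ∩ A) ∩ (B ∪ C)) ∪ D = {5, 6, 11, 12, 13}

{5, 6, 11, 12, 13}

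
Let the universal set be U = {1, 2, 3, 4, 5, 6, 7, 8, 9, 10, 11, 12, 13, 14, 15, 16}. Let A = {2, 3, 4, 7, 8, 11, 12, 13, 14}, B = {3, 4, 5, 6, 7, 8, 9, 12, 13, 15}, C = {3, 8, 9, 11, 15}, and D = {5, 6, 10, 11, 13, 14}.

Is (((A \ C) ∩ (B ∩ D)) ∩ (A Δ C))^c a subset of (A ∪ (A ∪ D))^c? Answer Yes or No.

A \ C = {2, 4, 7, 12, 13, 14}
B ∩ D = {5, 6, 13}
(A \ C) ∩ (B ∩ D) = {13}
A Δ C = {2, 4, 7, 9, 12, 13, 14, 15}
((A \ C) ∩ (B ∩ D)) ∩ (A Δ C) = {13}
(((A \ C) ∩ (B ∩ D)) ∩ (A Δ C))^c = {1, 2, 3, 4, 5, 6, 7, 8, 9, 10, 11, 12, 14, 15, 16}
A ∪ D = {2, 3, 4, 5, 6, 7, 8, 10, 11, 12, 13, 14}
A ∪ (A ∪ D) = {2, 3, 4, 5, 6, 7, 8, 10, 11, 12, 13, 14}
(A ∪ (A ∪ D))^c = {1, 9, 15, 16}
2 ∈ (((A \ C) ∩ (B ∩ D)) ∩ (A Δ C))^c but 2 ∉ (A ∪ (A ∪ D))^c, so the inclusion fails.

No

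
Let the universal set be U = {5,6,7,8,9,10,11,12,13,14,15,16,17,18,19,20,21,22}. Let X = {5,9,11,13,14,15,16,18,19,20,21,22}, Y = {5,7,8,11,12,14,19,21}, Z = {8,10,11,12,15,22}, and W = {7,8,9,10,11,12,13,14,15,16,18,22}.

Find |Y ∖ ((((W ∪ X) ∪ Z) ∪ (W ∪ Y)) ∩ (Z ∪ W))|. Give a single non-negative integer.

W ∪ X = {5,7,8,9,10,11,12,13,14,15,16,18,19,20,21,22}
(W ∪ X) ∪ Z = {5,7,8,9,10,11,12,13,14,15,16,18,19,20,21,22}
W ∪ Y = {5,7,8,9,10,11,12,13,14,15,16,18,19,21,22}
((W ∪ X) ∪ Z) ∪ (W ∪ Y) = {5,7,8,9,10,11,12,13,14,15,16,18,19,20,21,22}
Z ∪ W = {7,8,9,10,11,12,13,14,15,16,18,22}
(((W ∪ X) ∪ Z) ∪ (W ∪ Y)) ∩ (Z ∪ W) = {7,8,9,10,11,12,13,14,15,16,18,22}
Y ∖ ((((W ∪ X) ∪ Z) ∪ (W ∪ Y)) ∩ (Z ∪ W)) = {5,19,21}
|Y ∖ ((((W ∪ X) ∪ Z) ∪ (W ∪ Y)) ∩ (Z ∪ W))| = 3

3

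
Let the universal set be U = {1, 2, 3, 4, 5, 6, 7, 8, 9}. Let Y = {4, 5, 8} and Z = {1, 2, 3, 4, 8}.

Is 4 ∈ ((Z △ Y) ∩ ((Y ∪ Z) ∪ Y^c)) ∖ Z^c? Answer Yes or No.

No

4 ∈ Z and 4 ∈ Y, so 4 ∉ Z △ Y
4 ∈ Y and 4 ∈ Z, so 4 ∈ Y ∪ Z
4 ∈ Y, so 4 ∉ Y^c
4 ∈ (Y ∪ Z) and 4 ∉ Y^c, so 4 ∈ (Y ∪ Z) ∪ Y^c
4 ∉ (Z △ Y) and 4 ∈ ((Y ∪ Z) ∪ Y^c), so 4 ∉ (Z △ Y) ∩ ((Y ∪ Z) ∪ Y^c)
4 ∈ Z, so 4 ∉ Z^c
4 ∉ ((Z △ Y) ∩ ((Y ∪ Z) ∪ Y^c)) and 4 ∉ Z^c, so 4 ∉ ((Z △ Y) ∩ ((Y ∪ Z) ∪ Y^c)) ∖ Z^c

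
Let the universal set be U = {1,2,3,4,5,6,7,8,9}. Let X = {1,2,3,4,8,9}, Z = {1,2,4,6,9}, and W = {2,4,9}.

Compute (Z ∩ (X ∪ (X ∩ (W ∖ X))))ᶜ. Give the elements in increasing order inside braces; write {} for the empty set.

W ∖ X = {}
X ∩ (W ∖ X) = {}
X ∪ (X ∩ (W ∖ X)) = {1,2,3,4,8,9}
Z ∩ (X ∪ (X ∩ (W ∖ X))) = {1,2,4,9}
(Z ∩ (X ∪ (X ∩ (W ∖ X))))ᶜ = {3,5,6,7,8}

{3,5,6,7,8}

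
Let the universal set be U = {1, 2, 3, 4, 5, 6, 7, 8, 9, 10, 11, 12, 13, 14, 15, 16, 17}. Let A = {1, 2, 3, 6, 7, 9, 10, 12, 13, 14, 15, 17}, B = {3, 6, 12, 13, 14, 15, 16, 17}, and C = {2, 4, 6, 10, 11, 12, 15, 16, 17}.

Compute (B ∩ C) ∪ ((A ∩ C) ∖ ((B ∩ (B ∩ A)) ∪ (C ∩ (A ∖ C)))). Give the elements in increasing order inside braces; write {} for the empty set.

B ∩ C = {6, 12, 15, 16, 17}
A ∩ C = {2, 6, 10, 12, 15, 17}
B ∩ A = {3, 6, 12, 13, 14, 15, 17}
B ∩ (B ∩ A) = {3, 6, 12, 13, 14, 15, 17}
A ∖ C = {1, 3, 7, 9, 13, 14}
C ∩ (A ∖ C) = {}
(B ∩ (B ∩ A)) ∪ (C ∩ (A ∖ C)) = {3, 6, 12, 13, 14, 15, 17}
(A ∩ C) ∖ ((B ∩ (B ∩ A)) ∪ (C ∩ (A ∖ C))) = {2, 10}
(B ∩ C) ∪ ((A ∩ C) ∖ ((B ∩ (B ∩ A)) ∪ (C ∩ (A ∖ C)))) = {2, 6, 10, 12, 15, 16, 17}

{2, 6, 10, 12, 15, 16, 17}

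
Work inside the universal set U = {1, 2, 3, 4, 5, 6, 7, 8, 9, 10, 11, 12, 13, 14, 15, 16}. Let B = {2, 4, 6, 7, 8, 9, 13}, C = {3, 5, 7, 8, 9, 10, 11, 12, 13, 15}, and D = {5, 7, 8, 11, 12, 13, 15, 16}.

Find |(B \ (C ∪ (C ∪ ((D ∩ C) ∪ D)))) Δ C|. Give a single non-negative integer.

D ∩ C = {5, 7, 8, 11, 12, 13, 15}
(D ∩ C) ∪ D = {5, 7, 8, 11, 12, 13, 15, 16}
C ∪ ((D ∩ C) ∪ D) = {3, 5, 7, 8, 9, 10, 11, 12, 13, 15, 16}
C ∪ (C ∪ ((D ∩ C) ∪ D)) = {3, 5, 7, 8, 9, 10, 11, 12, 13, 15, 16}
B \ (C ∪ (C ∪ ((D ∩ C) ∪ D))) = {2, 4, 6}
(B \ (C ∪ (C ∪ ((D ∩ C) ∪ D)))) Δ C = {2, 3, 4, 5, 6, 7, 8, 9, 10, 11, 12, 13, 15}
|(B \ (C ∪ (C ∪ ((D ∩ C) ∪ D)))) Δ C| = 13

13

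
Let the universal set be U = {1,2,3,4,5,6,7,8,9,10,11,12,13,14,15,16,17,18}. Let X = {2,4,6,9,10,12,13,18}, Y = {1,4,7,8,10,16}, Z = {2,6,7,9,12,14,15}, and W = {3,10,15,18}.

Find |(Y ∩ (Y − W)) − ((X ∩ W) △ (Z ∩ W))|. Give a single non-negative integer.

5

Y − W = {1,4,7,8,16}
Y ∩ (Y − W) = {1,4,7,8,16}
X ∩ W = {10,18}
Z ∩ W = {15}
(X ∩ W) △ (Z ∩ W) = {10,15,18}
(Y ∩ (Y − W)) − ((X ∩ W) △ (Z ∩ W)) = {1,4,7,8,16}
|(Y ∩ (Y − W)) − ((X ∩ W) △ (Z ∩ W))| = 5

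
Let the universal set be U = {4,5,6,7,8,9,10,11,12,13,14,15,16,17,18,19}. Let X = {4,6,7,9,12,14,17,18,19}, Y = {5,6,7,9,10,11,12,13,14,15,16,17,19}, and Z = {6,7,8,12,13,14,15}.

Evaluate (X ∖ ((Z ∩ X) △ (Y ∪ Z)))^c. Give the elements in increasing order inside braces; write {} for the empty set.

{5,8,9,10,11,13,15,16,17,19}

Z ∩ X = {6,7,12,14}
Y ∪ Z = {5,6,7,8,9,10,11,12,13,14,15,16,17,19}
(Z ∩ X) △ (Y ∪ Z) = {5,8,9,10,11,13,15,16,17,19}
X ∖ ((Z ∩ X) △ (Y ∪ Z)) = {4,6,7,12,14,18}
(X ∖ ((Z ∩ X) △ (Y ∪ Z)))^c = {5,8,9,10,11,13,15,16,17,19}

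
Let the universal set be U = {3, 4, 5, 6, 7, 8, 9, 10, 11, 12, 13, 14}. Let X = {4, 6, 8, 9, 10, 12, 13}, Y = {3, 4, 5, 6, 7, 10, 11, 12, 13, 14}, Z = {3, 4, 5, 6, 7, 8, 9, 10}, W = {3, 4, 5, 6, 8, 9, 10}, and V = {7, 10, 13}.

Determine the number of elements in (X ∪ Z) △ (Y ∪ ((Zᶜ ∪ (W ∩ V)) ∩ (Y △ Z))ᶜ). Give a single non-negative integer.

2

X ∪ Z = {3, 4, 5, 6, 7, 8, 9, 10, 12, 13}
Zᶜ = {11, 12, 13, 14}
W ∩ V = {10}
Zᶜ ∪ (W ∩ V) = {10, 11, 12, 13, 14}
Y △ Z = {8, 9, 11, 12, 13, 14}
(Zᶜ ∪ (W ∩ V)) ∩ (Y △ Z) = {11, 12, 13, 14}
((Zᶜ ∪ (W ∩ V)) ∩ (Y △ Z))ᶜ = {3, 4, 5, 6, 7, 8, 9, 10}
Y ∪ ((Zᶜ ∪ (W ∩ V)) ∩ (Y △ Z))ᶜ = {3, 4, 5, 6, 7, 8, 9, 10, 11, 12, 13, 14}
(X ∪ Z) △ (Y ∪ ((Zᶜ ∪ (W ∩ V)) ∩ (Y △ Z))ᶜ) = {11, 14}
|(X ∪ Z) △ (Y ∪ ((Zᶜ ∪ (W ∩ V)) ∩ (Y △ Z))ᶜ)| = 2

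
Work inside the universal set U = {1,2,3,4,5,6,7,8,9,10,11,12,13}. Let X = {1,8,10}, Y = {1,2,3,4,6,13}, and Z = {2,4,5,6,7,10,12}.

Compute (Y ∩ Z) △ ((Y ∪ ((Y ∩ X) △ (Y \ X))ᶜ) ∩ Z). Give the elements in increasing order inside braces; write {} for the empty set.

Y ∩ Z = {2,4,6}
Y ∩ X = {1}
Y \ X = {2,3,4,6,13}
(Y ∩ X) △ (Y \ X) = {1,2,3,4,6,13}
((Y ∩ X) △ (Y \ X))ᶜ = {5,7,8,9,10,11,12}
Y ∪ ((Y ∩ X) △ (Y \ X))ᶜ = {1,2,3,4,5,6,7,8,9,10,11,12,13}
(Y ∪ ((Y ∩ X) △ (Y \ X))ᶜ) ∩ Z = {2,4,5,6,7,10,12}
(Y ∩ Z) △ ((Y ∪ ((Y ∩ X) △ (Y \ X))ᶜ) ∩ Z) = {5,7,10,12}

{5,7,10,12}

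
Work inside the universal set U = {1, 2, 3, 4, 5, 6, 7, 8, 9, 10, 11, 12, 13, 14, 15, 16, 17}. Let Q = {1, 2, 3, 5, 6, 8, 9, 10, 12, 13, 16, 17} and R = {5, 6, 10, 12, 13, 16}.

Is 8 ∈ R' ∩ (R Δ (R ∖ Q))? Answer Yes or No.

8 ∉ R, so 8 ∈ R'
8 ∉ R and 8 ∈ Q, so 8 ∉ R ∖ Q
8 ∉ R and 8 ∉ (R ∖ Q), so 8 ∉ R Δ (R ∖ Q)
8 ∈ R' and 8 ∉ (R Δ (R ∖ Q)), so 8 ∉ R' ∩ (R Δ (R ∖ Q))

No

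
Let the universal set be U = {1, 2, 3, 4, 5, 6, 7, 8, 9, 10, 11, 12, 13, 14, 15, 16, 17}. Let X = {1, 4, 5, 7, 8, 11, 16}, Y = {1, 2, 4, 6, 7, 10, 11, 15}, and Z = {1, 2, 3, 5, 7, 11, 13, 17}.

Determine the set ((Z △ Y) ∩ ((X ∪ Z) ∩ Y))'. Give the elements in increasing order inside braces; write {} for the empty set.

{1, 2, 3, 5, 6, 7, 8, 9, 10, 11, 12, 13, 14, 15, 16, 17}

Z △ Y = {3, 4, 5, 6, 10, 13, 15, 17}
X ∪ Z = {1, 2, 3, 4, 5, 7, 8, 11, 13, 16, 17}
(X ∪ Z) ∩ Y = {1, 2, 4, 7, 11}
(Z △ Y) ∩ ((X ∪ Z) ∩ Y) = {4}
((Z △ Y) ∩ ((X ∪ Z) ∩ Y))' = {1, 2, 3, 5, 6, 7, 8, 9, 10, 11, 12, 13, 14, 15, 16, 17}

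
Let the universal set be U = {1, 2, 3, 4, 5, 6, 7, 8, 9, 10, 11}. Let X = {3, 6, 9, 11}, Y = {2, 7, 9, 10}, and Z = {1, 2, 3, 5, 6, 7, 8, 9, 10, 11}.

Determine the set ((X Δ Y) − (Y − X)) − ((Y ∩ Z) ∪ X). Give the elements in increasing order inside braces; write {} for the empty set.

X Δ Y = {2, 3, 6, 7, 10, 11}
Y − X = {2, 7, 10}
(X Δ Y) − (Y − X) = {3, 6, 11}
Y ∩ Z = {2, 7, 9, 10}
(Y ∩ Z) ∪ X = {2, 3, 6, 7, 9, 10, 11}
((X Δ Y) − (Y − X)) − ((Y ∩ Z) ∪ X) = {}

{}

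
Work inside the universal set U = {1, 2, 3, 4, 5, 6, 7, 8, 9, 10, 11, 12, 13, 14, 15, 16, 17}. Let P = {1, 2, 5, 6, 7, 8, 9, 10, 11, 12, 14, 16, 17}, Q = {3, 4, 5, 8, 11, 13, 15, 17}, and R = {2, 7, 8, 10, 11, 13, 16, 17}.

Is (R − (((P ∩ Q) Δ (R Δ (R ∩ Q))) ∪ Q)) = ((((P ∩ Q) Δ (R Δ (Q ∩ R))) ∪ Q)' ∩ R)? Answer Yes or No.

P ∩ Q = {5, 8, 11, 17}
R ∩ Q = {8, 11, 13, 17}
R Δ (R ∩ Q) = {2, 7, 10, 16}
(P ∩ Q) Δ (R Δ (R ∩ Q)) = {2, 5, 7, 8, 10, 11, 16, 17}
((P ∩ Q) Δ (R Δ (R ∩ Q))) ∪ Q = {2, 3, 4, 5, 7, 8, 10, 11, 13, 15, 16, 17}
R − (((P ∩ Q) Δ (R Δ (R ∩ Q))) ∪ Q) = {}
Q ∩ R = {8, 11, 13, 17}
R Δ (Q ∩ R) = {2, 7, 10, 16}
(P ∩ Q) Δ (R Δ (Q ∩ R)) = {2, 5, 7, 8, 10, 11, 16, 17}
((P ∩ Q) Δ (R Δ (Q ∩ R))) ∪ Q = {2, 3, 4, 5, 7, 8, 10, 11, 13, 15, 16, 17}
(((P ∩ Q) Δ (R Δ (Q ∩ R))) ∪ Q)' = {1, 6, 9, 12, 14}
(((P ∩ Q) Δ (R Δ (Q ∩ R))) ∪ Q)' ∩ R = {}
Both equal {}, so R − (((P ∩ Q) Δ (R Δ (R ∩ Q))) ∪ Q) = (((P ∩ Q) Δ (R Δ (Q ∩ R))) ∪ Q)' ∩ R.

Yes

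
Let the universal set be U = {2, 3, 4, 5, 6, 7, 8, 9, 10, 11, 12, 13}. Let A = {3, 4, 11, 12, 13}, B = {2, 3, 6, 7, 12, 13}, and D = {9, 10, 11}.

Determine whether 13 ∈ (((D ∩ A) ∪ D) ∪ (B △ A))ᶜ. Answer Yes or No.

Yes

13 ∉ D and 13 ∈ A, so 13 ∉ D ∩ A
13 ∉ (D ∩ A) and 13 ∉ D, so 13 ∉ (D ∩ A) ∪ D
13 ∈ B and 13 ∈ A, so 13 ∉ B △ A
13 ∉ ((D ∩ A) ∪ D) and 13 ∉ (B △ A), so 13 ∉ ((D ∩ A) ∪ D) ∪ (B △ A)
13 ∈ (((D ∩ A) ∪ D) ∪ (B △ A))ᶜ since 13 ∉ (((D ∩ A) ∪ D) ∪ (B △ A))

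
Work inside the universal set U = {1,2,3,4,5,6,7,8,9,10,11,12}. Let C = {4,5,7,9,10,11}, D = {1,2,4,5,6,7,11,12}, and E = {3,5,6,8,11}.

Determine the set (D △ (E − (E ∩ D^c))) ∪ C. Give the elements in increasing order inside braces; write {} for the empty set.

D^c = {3,8,9,10}
E ∩ D^c = {3,8}
E − (E ∩ D^c) = {5,6,11}
D △ (E − (E ∩ D^c)) = {1,2,4,7,12}
(D △ (E − (E ∩ D^c))) ∪ C = {1,2,4,5,7,9,10,11,12}

{1,2,4,5,7,9,10,11,12}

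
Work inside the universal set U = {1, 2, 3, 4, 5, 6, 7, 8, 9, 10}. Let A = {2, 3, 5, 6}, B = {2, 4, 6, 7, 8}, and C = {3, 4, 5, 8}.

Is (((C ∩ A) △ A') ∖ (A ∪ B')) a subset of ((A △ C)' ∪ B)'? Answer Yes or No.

C ∩ A = {3, 5}
A' = {1, 4, 7, 8, 9, 10}
(C ∩ A) △ A' = {1, 3, 4, 5, 7, 8, 9, 10}
B' = {1, 3, 5, 9, 10}
A ∪ B' = {1, 2, 3, 5, 6, 9, 10}
((C ∩ A) △ A') ∖ (A ∪ B') = {4, 7, 8}
A △ C = {2, 4, 6, 8}
(A △ C)' = {1, 3, 5, 7, 9, 10}
(A △ C)' ∪ B = {1, 2, 3, 4, 5, 6, 7, 8, 9, 10}
((A △ C)' ∪ B)' = {}
4 ∈ ((C ∩ A) △ A') ∖ (A ∪ B') but 4 ∉ ((A △ C)' ∪ B)', so the inclusion fails.

No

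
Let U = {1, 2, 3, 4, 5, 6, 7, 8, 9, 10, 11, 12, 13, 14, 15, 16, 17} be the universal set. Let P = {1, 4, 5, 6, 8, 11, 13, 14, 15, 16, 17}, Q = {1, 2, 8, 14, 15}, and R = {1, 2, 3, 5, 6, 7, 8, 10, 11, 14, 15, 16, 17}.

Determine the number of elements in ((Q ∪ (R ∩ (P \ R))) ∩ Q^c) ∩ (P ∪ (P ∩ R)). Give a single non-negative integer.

P \ R = {4, 13}
R ∩ (P \ R) = {}
Q ∪ (R ∩ (P \ R)) = {1, 2, 8, 14, 15}
Q^c = {3, 4, 5, 6, 7, 9, 10, 11, 12, 13, 16, 17}
(Q ∪ (R ∩ (P \ R))) ∩ Q^c = {}
P ∩ R = {1, 5, 6, 8, 11, 14, 15, 16, 17}
P ∪ (P ∩ R) = {1, 4, 5, 6, 8, 11, 13, 14, 15, 16, 17}
((Q ∪ (R ∩ (P \ R))) ∩ Q^c) ∩ (P ∪ (P ∩ R)) = {}
|((Q ∪ (R ∩ (P \ R))) ∩ Q^c) ∩ (P ∪ (P ∩ R))| = 0

0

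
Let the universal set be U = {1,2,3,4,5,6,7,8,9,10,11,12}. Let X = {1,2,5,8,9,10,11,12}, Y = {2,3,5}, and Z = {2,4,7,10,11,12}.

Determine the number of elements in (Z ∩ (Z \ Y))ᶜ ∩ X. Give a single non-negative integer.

Z \ Y = {4,7,10,11,12}
Z ∩ (Z \ Y) = {4,7,10,11,12}
(Z ∩ (Z \ Y))ᶜ = {1,2,3,5,6,8,9}
(Z ∩ (Z \ Y))ᶜ ∩ X = {1,2,5,8,9}
|(Z ∩ (Z \ Y))ᶜ ∩ X| = 5

5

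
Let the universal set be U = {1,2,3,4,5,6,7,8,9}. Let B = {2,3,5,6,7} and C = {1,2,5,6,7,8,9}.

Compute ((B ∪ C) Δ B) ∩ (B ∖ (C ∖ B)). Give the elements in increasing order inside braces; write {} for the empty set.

{}

B ∪ C = {1,2,3,5,6,7,8,9}
(B ∪ C) Δ B = {1,8,9}
C ∖ B = {1,8,9}
B ∖ (C ∖ B) = {2,3,5,6,7}
((B ∪ C) Δ B) ∩ (B ∖ (C ∖ B)) = {}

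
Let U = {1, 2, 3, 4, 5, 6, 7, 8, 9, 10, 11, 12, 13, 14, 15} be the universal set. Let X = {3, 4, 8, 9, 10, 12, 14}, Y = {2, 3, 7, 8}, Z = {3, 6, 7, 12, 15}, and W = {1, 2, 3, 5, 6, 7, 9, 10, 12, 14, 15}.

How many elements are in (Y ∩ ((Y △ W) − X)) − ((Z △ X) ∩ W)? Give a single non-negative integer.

Y △ W = {1, 5, 6, 8, 9, 10, 12, 14, 15}
(Y △ W) − X = {1, 5, 6, 15}
Y ∩ ((Y △ W) − X) = {}
Z △ X = {4, 6, 7, 8, 9, 10, 14, 15}
(Z △ X) ∩ W = {6, 7, 9, 10, 14, 15}
(Y ∩ ((Y △ W) − X)) − ((Z △ X) ∩ W) = {}
|(Y ∩ ((Y △ W) − X)) − ((Z △ X) ∩ W)| = 0

0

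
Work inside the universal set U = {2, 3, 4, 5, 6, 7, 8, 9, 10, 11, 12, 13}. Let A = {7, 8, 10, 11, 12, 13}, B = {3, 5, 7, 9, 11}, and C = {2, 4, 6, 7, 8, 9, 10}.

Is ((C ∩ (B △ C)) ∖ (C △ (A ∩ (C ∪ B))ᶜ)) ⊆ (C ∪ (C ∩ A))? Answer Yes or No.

B △ C = {2, 3, 4, 5, 6, 8, 10, 11}
C ∩ (B △ C) = {2, 4, 6, 8, 10}
C ∪ B = {2, 3, 4, 5, 6, 7, 8, 9, 10, 11}
A ∩ (C ∪ B) = {7, 8, 10, 11}
(A ∩ (C ∪ B))ᶜ = {2, 3, 4, 5, 6, 9, 12, 13}
C △ (A ∩ (C ∪ B))ᶜ = {3, 5, 7, 8, 10, 12, 13}
(C ∩ (B △ C)) ∖ (C △ (A ∩ (C ∪ B))ᶜ) = {2, 4, 6}
C ∩ A = {7, 8, 10}
C ∪ (C ∩ A) = {2, 4, 6, 7, 8, 9, 10}
Every element of {2, 4, 6} is in {2, 4, 6, 7, 8, 9, 10}, so (C ∩ (B △ C)) ∖ (C △ (A ∩ (C ∪ B))ᶜ) ⊆ C ∪ (C ∩ A).

Yes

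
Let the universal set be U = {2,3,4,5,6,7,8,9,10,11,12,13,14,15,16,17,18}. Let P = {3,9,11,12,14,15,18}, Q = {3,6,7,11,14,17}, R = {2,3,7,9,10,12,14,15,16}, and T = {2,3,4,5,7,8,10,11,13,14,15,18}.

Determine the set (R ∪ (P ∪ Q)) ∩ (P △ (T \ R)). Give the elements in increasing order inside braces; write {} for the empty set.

{3,9,12,14,15}

P ∪ Q = {3,6,7,9,11,12,14,15,17,18}
R ∪ (P ∪ Q) = {2,3,6,7,9,10,11,12,14,15,16,17,18}
T \ R = {4,5,8,11,13,18}
P △ (T \ R) = {3,4,5,8,9,12,13,14,15}
(R ∪ (P ∪ Q)) ∩ (P △ (T \ R)) = {3,9,12,14,15}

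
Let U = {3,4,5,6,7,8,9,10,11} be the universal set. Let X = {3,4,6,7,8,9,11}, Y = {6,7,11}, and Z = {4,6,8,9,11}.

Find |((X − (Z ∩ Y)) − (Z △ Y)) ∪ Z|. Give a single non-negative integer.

Z ∩ Y = {6,11}
X − (Z ∩ Y) = {3,4,7,8,9}
Z △ Y = {4,7,8,9}
(X − (Z ∩ Y)) − (Z △ Y) = {3}
((X − (Z ∩ Y)) − (Z △ Y)) ∪ Z = {3,4,6,8,9,11}
|((X − (Z ∩ Y)) − (Z △ Y)) ∪ Z| = 6

6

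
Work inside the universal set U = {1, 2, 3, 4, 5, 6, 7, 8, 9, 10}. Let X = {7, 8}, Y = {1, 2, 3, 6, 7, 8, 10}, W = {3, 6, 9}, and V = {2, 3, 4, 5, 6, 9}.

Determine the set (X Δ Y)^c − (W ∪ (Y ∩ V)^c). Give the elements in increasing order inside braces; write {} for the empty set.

X Δ Y = {1, 2, 3, 6, 10}
(X Δ Y)^c = {4, 5, 7, 8, 9}
Y ∩ V = {2, 3, 6}
(Y ∩ V)^c = {1, 4, 5, 7, 8, 9, 10}
W ∪ (Y ∩ V)^c = {1, 3, 4, 5, 6, 7, 8, 9, 10}
(X Δ Y)^c − (W ∪ (Y ∩ V)^c) = {}

{}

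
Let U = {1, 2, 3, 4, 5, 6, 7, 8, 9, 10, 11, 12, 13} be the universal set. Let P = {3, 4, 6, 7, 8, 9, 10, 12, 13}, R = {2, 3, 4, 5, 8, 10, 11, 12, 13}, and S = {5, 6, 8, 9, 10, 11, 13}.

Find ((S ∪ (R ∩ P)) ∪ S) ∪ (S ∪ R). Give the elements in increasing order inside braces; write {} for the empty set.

{2, 3, 4, 5, 6, 8, 9, 10, 11, 12, 13}

R ∩ P = {3, 4, 8, 10, 12, 13}
S ∪ (R ∩ P) = {3, 4, 5, 6, 8, 9, 10, 11, 12, 13}
(S ∪ (R ∩ P)) ∪ S = {3, 4, 5, 6, 8, 9, 10, 11, 12, 13}
S ∪ R = {2, 3, 4, 5, 6, 8, 9, 10, 11, 12, 13}
((S ∪ (R ∩ P)) ∪ S) ∪ (S ∪ R) = {2, 3, 4, 5, 6, 8, 9, 10, 11, 12, 13}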